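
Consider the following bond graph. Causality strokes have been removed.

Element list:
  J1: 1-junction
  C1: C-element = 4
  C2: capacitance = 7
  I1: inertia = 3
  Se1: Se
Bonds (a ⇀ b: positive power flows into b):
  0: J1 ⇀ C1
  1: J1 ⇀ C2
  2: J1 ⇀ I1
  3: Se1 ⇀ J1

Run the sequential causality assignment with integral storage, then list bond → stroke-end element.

#3 stroke→J1  (Se1 (Se) sets effort on bond)
#0 stroke→J1  (prefer integral on C1)
#1 stroke→J1  (prefer integral on C2)
#2 stroke→I1  (closing 1-jn rule on J1)

#0 stroke→J1
#1 stroke→J1
#2 stroke→I1
#3 stroke→J1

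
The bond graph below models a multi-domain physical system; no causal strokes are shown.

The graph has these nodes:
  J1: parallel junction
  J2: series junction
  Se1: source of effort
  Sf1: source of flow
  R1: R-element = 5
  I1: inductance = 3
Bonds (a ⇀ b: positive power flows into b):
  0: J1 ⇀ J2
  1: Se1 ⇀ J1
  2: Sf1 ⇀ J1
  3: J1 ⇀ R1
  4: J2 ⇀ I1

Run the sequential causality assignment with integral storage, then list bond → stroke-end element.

#1 stroke→J1  (Se1: effort source, stroke at far end)
#2 stroke→Sf1  (source Sf1 imposes f)
#0 stroke→J2  (common-e at J1 fixed by 1)
#3 stroke→R1  (J1: bond 1 brought effort, rest push out)
#4 stroke→I1  (closing 1-jn rule on J2)

β0 →J2
β1 →J1
β2 →Sf1
β3 →R1
β4 →I1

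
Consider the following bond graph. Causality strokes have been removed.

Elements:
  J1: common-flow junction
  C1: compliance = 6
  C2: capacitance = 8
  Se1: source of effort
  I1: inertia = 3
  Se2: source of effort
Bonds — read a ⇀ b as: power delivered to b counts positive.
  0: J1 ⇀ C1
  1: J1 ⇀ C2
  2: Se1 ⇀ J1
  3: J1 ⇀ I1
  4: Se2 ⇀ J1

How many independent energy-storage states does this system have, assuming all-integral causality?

3  (C1, C2, I1 all integral)

#2 →J1  (source Se1 imposes e)
#4 →J1  (Se2: effort source, stroke at far end)
#0 →J1  (C1 integral (e out))
#1 →J1  (C2 integral (e out))
#3 →I1  (J1 needs exactly one f-in)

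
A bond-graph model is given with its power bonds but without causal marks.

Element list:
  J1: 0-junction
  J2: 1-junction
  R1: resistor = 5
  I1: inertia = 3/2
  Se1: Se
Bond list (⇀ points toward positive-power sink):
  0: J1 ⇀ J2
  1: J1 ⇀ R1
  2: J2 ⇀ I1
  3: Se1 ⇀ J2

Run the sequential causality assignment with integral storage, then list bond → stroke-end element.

#3 stroke→J2  (Se1 fixes effort; stroke away)
#2 stroke→I1  (prefer integral on I1)
#0 stroke→J2  (J2 flow already set via bond 2)
#1 stroke→J1  (only one effort-in slot at J1)

β0 stroke at J2
β1 stroke at J1
β2 stroke at I1
β3 stroke at J2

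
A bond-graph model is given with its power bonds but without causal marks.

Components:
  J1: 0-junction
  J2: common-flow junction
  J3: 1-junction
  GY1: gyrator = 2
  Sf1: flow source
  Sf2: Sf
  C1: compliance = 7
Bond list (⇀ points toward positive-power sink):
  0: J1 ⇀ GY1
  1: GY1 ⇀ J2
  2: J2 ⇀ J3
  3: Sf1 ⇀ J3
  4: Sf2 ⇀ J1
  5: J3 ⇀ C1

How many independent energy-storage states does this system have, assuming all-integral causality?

bond 3 stroke→Sf1  (Sf1 (Sf) sets flow on bond)
bond 4 stroke→Sf2  (Sf2: flow source, stroke at near end)
bond 0 stroke→J1  (J1 needs exactly one e-in)
bond 2 stroke→J3  (1-jn J3 has f-setter on 3)
bond 5 stroke→J3  (1-jn J3 has f-setter on 3)
bond 1 stroke→J2  (through GY1, causality inverts; strokes same side of GY1)

1  (C1 all integral)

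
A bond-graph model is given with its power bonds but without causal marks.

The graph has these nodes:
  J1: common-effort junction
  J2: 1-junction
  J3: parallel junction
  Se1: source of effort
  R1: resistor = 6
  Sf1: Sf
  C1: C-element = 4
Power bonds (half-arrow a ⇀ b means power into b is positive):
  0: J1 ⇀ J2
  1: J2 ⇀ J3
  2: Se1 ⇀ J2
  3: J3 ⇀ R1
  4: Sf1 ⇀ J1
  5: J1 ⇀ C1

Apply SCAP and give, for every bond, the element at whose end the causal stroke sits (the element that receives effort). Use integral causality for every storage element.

#2 stroke→J2  (Se1: effort source, stroke at far end)
#4 stroke→Sf1  (source Sf1 imposes f)
#5 stroke→J1  (C1 outputs effort q/C1)
#0 stroke→J2  (J1: bond 5 brought effort, rest push out)
#1 stroke→J3  (J2 needs exactly one f-in)
#3 stroke→R1  (J3 effort already set via bond 1)

β0 →J2
β1 →J3
β2 →J2
β3 →R1
β4 →Sf1
β5 →J1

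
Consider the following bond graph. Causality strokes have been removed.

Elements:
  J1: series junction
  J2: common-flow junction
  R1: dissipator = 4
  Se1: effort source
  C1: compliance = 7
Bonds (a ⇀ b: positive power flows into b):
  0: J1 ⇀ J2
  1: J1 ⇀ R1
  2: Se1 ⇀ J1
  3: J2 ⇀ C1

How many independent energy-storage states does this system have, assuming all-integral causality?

β2 stroke at J1  (Se1 fixes effort; stroke away)
β3 stroke at J2  (C1 outputs effort q/C1)
β0 stroke at J1  (closing 1-jn rule on J2)
β1 stroke at R1  (closing 1-jn rule on J1)

1  (C1 all integral)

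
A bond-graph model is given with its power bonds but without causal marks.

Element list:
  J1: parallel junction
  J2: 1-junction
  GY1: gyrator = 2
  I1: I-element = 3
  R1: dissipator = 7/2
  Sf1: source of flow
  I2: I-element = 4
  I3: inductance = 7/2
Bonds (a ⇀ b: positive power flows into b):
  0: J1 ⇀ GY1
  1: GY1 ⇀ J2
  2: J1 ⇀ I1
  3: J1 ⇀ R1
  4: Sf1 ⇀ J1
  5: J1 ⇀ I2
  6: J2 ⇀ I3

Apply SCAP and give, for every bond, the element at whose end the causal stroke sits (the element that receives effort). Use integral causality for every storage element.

β4 →Sf1  (Sf1: flow source, stroke at near end)
β2 →I1  (prefer integral on I1)
β5 →I2  (prefer integral on I2)
β6 →I3  (I3 outputs flow p/I3)
β1 →J2  (J2: bond 6 brought flow, rest push out)
β0 →J1  (GY GY1: same side as bond 1)
β3 →R1  (0-jn J1 has e-setter on 0)

#0 stroke→J1
#1 stroke→J2
#2 stroke→I1
#3 stroke→R1
#4 stroke→Sf1
#5 stroke→I2
#6 stroke→I3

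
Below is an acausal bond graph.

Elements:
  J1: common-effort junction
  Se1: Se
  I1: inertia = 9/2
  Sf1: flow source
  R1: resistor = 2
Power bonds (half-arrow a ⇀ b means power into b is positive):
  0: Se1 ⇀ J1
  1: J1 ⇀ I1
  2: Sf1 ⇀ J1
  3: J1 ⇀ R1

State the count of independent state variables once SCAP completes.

b0 |J1  (source Se1 imposes e)
b2 |Sf1  (Sf1 fixes flow; stroke at Sf1)
b1 |I1  (0-jn J1 has e-setter on 0)
b3 |R1  (0-jn J1 has e-setter on 0)

1  (I1 all integral)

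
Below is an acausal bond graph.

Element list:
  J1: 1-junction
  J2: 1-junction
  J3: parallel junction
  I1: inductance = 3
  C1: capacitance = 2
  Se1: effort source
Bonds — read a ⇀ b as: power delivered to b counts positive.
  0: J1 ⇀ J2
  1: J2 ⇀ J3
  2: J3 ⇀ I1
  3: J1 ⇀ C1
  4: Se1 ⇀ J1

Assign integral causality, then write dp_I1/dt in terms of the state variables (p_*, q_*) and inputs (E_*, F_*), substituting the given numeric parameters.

β4 stroke at J1  (Se1 fixes effort; stroke away)
β2 stroke at I1  (I1 outputs flow p/I1)
β1 stroke at J3  (closing 0-jn rule on J3)
β0 stroke at J2  (J2 flow already set via bond 1)
β3 stroke at J1  (J1: bond 0 brought flow, rest push out)

dp_I1/dt = E_Se1 - q_C1/2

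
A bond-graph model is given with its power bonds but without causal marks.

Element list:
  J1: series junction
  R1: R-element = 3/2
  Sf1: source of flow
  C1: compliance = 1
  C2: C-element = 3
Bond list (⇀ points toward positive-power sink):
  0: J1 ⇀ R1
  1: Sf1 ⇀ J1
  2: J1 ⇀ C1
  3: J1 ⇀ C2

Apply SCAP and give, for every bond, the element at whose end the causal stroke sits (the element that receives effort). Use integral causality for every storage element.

#1 stroke→Sf1  (Sf1: flow source, stroke at near end)
#0 stroke→J1  (J1: bond 1 brought flow, rest push out)
#2 stroke→J1  (common-f at J1 fixed by 1)
#3 stroke→J1  (common-f at J1 fixed by 1)

b0 stroke→J1
b1 stroke→Sf1
b2 stroke→J1
b3 stroke→J1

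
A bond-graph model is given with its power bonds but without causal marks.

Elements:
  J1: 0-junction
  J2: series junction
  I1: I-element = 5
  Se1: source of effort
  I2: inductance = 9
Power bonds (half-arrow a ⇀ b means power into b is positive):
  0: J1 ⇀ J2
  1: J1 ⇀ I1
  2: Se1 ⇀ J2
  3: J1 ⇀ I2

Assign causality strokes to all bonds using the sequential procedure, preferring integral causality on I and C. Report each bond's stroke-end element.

bond 0 →J1
bond 1 →I1
bond 2 →J2
bond 3 →I2

β2 stroke→J2  (Se1: effort source, stroke at far end)
β0 stroke→J1  (J2: last free bond brings flow in)
β1 stroke→I1  (J1 effort already set via bond 0)
β3 stroke→I2  (common-e at J1 fixed by 0)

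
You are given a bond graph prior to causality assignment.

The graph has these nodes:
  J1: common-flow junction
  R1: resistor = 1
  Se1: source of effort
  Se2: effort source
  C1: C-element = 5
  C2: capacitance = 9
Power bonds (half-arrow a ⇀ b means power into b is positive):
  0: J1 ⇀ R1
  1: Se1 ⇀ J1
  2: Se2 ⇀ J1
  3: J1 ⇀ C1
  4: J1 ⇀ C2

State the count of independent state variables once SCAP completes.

bond 1 |J1  (Se1: effort source, stroke at far end)
bond 2 |J1  (Se2 fixes effort; stroke away)
bond 3 |J1  (prefer integral on C1)
bond 4 |J1  (C2: C, integral causality)
bond 0 |R1  (J1 needs exactly one f-in)

2  (C1, C2 all integral)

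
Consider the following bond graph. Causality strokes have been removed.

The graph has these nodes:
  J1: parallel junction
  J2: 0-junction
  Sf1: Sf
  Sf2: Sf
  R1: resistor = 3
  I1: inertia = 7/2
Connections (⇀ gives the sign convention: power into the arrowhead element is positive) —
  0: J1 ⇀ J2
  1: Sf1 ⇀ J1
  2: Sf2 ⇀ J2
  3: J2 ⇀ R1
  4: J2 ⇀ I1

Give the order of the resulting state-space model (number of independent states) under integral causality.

1  (I1 all integral)

β1 →Sf1  (Sf1: flow source, stroke at near end)
β2 →Sf2  (Sf2 fixes flow; stroke at Sf2)
β0 →J1  (J1 needs exactly one e-in)
β4 →I1  (I1 integral (f out))
β3 →J2  (J2: last free bond brings effort in)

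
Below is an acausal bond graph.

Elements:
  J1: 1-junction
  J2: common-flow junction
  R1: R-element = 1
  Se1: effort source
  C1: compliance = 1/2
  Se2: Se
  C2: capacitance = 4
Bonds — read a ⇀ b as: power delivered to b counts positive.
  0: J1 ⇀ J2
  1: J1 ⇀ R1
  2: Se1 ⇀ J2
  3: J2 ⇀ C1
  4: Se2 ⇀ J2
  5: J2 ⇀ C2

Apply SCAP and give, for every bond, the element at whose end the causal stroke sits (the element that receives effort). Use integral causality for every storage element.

bond 0 stroke at J1
bond 1 stroke at R1
bond 2 stroke at J2
bond 3 stroke at J2
bond 4 stroke at J2
bond 5 stroke at J2

bond 2 stroke at J2  (Se1: effort source, stroke at far end)
bond 4 stroke at J2  (Se2: effort source, stroke at far end)
bond 3 stroke at J2  (C1: C, integral causality)
bond 5 stroke at J2  (prefer integral on C2)
bond 0 stroke at J1  (J2: last free bond brings flow in)
bond 1 stroke at R1  (J1: last free bond brings flow in)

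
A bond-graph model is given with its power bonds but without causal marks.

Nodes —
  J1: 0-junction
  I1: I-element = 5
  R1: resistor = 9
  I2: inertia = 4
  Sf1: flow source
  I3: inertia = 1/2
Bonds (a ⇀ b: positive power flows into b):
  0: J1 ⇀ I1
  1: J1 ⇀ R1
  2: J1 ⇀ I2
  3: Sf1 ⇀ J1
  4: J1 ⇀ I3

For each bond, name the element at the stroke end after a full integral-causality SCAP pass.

β3 stroke at Sf1  (Sf1 fixes flow; stroke at Sf1)
β0 stroke at I1  (prefer integral on I1)
β2 stroke at I2  (I2 integral (f out))
β4 stroke at I3  (I3 integral (f out))
β1 stroke at J1  (only one effort-in slot at J1)

β0 |I1
β1 |J1
β2 |I2
β3 |Sf1
β4 |I3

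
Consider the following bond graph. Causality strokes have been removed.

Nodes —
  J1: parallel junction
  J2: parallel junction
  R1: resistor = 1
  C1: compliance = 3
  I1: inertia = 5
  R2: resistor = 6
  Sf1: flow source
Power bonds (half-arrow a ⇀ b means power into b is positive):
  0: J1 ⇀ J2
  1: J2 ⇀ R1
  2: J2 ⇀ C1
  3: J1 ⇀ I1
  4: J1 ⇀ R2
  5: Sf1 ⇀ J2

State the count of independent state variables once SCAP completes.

b5 →Sf1  (Sf1: flow source, stroke at near end)
b2 →J2  (C1: C, integral causality)
b0 →J1  (0-jn J2 has e-setter on 2)
b1 →R1  (common-e at J2 fixed by 2)
b3 →I1  (J1: bond 0 brought effort, rest push out)
b4 →R2  (common-e at J1 fixed by 0)

2  (C1, I1 all integral)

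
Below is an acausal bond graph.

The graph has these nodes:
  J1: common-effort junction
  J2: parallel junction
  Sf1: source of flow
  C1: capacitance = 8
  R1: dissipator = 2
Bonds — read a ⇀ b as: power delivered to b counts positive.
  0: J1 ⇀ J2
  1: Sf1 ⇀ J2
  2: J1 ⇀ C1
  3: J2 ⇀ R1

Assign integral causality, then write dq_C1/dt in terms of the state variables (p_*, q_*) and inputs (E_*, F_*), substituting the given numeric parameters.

#1 →Sf1  (Sf1 fixes flow; stroke at Sf1)
#2 →J1  (C1 integral (e out))
#0 →J2  (common-e at J1 fixed by 2)
#3 →R1  (common-e at J2 fixed by 0)

dq_C1/dt = F_Sf1 - q_C1/16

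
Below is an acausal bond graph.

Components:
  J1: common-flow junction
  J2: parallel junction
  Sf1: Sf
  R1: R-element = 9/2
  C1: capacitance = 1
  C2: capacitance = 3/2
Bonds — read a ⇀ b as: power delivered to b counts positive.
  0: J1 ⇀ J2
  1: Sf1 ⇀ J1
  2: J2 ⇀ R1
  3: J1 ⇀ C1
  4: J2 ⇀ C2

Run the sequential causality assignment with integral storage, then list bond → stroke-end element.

b0 stroke→J1
b1 stroke→Sf1
b2 stroke→R1
b3 stroke→J1
b4 stroke→J2

#1 stroke at Sf1  (source Sf1 imposes f)
#0 stroke at J1  (J1 flow already set via bond 1)
#3 stroke at J1  (common-f at J1 fixed by 1)
#4 stroke at J2  (prefer integral on C2)
#2 stroke at R1  (common-e at J2 fixed by 4)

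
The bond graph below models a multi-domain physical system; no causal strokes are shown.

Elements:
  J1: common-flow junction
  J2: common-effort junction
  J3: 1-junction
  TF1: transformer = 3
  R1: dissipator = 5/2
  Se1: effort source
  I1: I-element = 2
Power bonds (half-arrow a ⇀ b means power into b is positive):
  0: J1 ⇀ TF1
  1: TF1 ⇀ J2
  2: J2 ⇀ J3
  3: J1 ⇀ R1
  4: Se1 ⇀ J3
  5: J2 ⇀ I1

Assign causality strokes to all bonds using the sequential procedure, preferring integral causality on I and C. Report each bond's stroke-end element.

β4 stroke→J3  (Se1: effort source, stroke at far end)
β2 stroke→J2  (only one flow-in slot at J3)
β1 stroke→TF1  (0-jn J2 has e-setter on 2)
β5 stroke→I1  (common-e at J2 fixed by 2)
β0 stroke→J1  (TF TF1: opposite of bond 1)
β3 stroke→R1  (only one flow-in slot at J1)

β0 →J1
β1 →TF1
β2 →J2
β3 →R1
β4 →J3
β5 →I1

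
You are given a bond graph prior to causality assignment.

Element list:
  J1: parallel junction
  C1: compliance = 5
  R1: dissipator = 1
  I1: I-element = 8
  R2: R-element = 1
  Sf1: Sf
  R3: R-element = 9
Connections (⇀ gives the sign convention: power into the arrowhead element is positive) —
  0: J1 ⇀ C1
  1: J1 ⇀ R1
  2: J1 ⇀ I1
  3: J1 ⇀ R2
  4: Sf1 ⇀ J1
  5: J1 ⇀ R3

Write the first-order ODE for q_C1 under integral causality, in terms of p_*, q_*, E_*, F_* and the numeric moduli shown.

β4 stroke→Sf1  (source Sf1 imposes f)
β0 stroke→J1  (C1: C, integral causality)
β1 stroke→R1  (0-jn J1 has e-setter on 0)
β2 stroke→I1  (J1 effort already set via bond 0)
β3 stroke→R2  (0-jn J1 has e-setter on 0)
β5 stroke→R3  (J1 effort already set via bond 0)

dq_C1/dt = F_Sf1 - p_I1/8 - 19*q_C1/45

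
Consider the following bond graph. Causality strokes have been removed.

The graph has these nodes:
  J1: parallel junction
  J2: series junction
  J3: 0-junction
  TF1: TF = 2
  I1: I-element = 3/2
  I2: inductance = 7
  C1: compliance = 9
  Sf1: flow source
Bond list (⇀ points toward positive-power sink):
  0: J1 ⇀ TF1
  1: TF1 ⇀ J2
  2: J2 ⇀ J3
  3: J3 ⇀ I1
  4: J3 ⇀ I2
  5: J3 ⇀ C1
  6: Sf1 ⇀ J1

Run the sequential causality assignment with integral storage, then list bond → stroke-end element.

#6 →Sf1  (Sf1 fixes flow; stroke at Sf1)
#0 →J1  (only one effort-in slot at J1)
#1 →TF1  (TF1 one-in-one-out from 0)
#2 →J2  (1-jn J2 has f-setter on 1)
#3 →I1  (prefer integral on I1)
#4 →I2  (I2 outputs flow p/I2)
#5 →J3  (J3 needs exactly one e-in)

b0 →J1
b1 →TF1
b2 →J2
b3 →I1
b4 →I2
b5 →J3
b6 →Sf1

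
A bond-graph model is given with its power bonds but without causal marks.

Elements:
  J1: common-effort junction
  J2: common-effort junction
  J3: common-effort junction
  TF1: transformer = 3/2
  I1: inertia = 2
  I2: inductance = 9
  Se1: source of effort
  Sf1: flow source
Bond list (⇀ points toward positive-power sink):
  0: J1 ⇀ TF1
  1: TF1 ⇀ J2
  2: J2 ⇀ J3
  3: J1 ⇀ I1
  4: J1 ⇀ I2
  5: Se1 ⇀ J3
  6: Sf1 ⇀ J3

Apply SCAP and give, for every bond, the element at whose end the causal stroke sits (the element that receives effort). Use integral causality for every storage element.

b5 stroke→J3  (Se1 (Se) sets effort on bond)
b6 stroke→Sf1  (Sf1: flow source, stroke at near end)
b2 stroke→J2  (common-e at J3 fixed by 5)
b1 stroke→TF1  (J2 effort already set via bond 2)
b0 stroke→J1  (TF TF1: opposite of bond 1)
b3 stroke→I1  (common-e at J1 fixed by 0)
b4 stroke→I2  (common-e at J1 fixed by 0)

β0 →J1
β1 →TF1
β2 →J2
β3 →I1
β4 →I2
β5 →J3
β6 →Sf1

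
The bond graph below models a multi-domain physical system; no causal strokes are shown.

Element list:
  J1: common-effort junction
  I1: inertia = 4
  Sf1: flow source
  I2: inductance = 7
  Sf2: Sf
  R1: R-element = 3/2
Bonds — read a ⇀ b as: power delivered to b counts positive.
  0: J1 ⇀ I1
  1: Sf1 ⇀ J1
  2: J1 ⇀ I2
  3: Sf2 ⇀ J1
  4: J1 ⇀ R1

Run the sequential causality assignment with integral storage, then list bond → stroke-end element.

#0 stroke at I1
#1 stroke at Sf1
#2 stroke at I2
#3 stroke at Sf2
#4 stroke at J1

β1 stroke→Sf1  (Sf1 fixes flow; stroke at Sf1)
β3 stroke→Sf2  (source Sf2 imposes f)
β0 stroke→I1  (I1: I, integral causality)
β2 stroke→I2  (prefer integral on I2)
β4 stroke→J1  (only one effort-in slot at J1)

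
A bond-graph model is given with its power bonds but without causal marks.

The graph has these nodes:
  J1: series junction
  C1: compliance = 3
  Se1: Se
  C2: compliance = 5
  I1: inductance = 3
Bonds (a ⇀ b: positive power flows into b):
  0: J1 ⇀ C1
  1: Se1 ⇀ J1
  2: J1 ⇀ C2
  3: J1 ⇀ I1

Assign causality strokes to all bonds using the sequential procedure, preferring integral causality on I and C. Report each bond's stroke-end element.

b0 stroke at J1
b1 stroke at J1
b2 stroke at J1
b3 stroke at I1

#1 |J1  (Se1 (Se) sets effort on bond)
#0 |J1  (prefer integral on C1)
#2 |J1  (C2: C, integral causality)
#3 |I1  (closing 1-jn rule on J1)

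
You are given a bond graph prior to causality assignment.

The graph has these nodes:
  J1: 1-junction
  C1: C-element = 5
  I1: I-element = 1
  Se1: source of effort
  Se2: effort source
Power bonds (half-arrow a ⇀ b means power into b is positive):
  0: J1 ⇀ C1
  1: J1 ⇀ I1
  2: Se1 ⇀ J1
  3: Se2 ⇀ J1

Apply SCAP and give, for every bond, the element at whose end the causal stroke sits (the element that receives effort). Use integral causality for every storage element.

bond 2 stroke→J1  (Se1 fixes effort; stroke away)
bond 3 stroke→J1  (source Se2 imposes e)
bond 0 stroke→J1  (C1 integral (e out))
bond 1 stroke→I1  (J1: last free bond brings flow in)

#0 →J1
#1 →I1
#2 →J1
#3 →J1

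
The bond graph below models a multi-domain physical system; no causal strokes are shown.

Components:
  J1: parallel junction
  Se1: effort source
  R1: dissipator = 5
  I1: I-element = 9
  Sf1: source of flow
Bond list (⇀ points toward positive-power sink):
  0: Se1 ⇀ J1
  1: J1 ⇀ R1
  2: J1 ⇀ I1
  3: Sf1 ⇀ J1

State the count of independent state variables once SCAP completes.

1  (I1 all integral)

β0 stroke at J1  (Se1 fixes effort; stroke away)
β3 stroke at Sf1  (Sf1: flow source, stroke at near end)
β1 stroke at R1  (0-jn J1 has e-setter on 0)
β2 stroke at I1  (J1 effort already set via bond 0)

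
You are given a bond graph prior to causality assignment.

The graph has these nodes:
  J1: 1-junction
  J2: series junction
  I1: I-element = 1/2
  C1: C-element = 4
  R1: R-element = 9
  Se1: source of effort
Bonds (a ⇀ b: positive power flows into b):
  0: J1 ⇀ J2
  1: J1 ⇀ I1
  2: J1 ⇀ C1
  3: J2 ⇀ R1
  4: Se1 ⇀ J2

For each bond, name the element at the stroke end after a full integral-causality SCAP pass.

#4 stroke at J2  (source Se1 imposes e)
#1 stroke at I1  (I1 integral (f out))
#0 stroke at J1  (common-f at J1 fixed by 1)
#2 stroke at J1  (common-f at J1 fixed by 1)
#3 stroke at J2  (J2: bond 0 brought flow, rest push out)

β0 stroke→J1
β1 stroke→I1
β2 stroke→J1
β3 stroke→J2
β4 stroke→J2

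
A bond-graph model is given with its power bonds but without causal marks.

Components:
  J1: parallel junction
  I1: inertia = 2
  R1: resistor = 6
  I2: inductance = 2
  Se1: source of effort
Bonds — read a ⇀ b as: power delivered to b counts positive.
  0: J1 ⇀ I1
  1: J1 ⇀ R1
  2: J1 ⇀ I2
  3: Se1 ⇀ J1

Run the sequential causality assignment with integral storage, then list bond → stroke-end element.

b0 stroke→I1
b1 stroke→R1
b2 stroke→I2
b3 stroke→J1

b3 →J1  (Se1: effort source, stroke at far end)
b0 →I1  (J1 effort already set via bond 3)
b1 →R1  (0-jn J1 has e-setter on 3)
b2 →I2  (J1 effort already set via bond 3)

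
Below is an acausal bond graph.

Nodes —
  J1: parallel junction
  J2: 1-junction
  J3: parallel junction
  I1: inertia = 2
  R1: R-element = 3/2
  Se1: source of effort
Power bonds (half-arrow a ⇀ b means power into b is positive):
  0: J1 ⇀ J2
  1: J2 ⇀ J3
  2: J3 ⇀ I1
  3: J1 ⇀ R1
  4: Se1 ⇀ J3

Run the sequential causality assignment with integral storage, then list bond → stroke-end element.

b0 stroke→J1
b1 stroke→J2
b2 stroke→I1
b3 stroke→R1
b4 stroke→J3

β4 stroke at J3  (Se1 (Se) sets effort on bond)
β1 stroke at J2  (J3: bond 4 brought effort, rest push out)
β2 stroke at I1  (0-jn J3 has e-setter on 4)
β0 stroke at J1  (closing 1-jn rule on J2)
β3 stroke at R1  (J1 effort already set via bond 0)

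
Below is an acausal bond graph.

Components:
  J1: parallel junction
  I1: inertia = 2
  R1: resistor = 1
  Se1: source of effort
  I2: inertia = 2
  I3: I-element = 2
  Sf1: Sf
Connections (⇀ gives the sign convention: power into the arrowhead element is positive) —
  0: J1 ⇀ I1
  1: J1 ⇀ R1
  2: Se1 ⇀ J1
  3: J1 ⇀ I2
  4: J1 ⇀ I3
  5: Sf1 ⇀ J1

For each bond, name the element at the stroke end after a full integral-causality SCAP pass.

bond 2 |J1  (Se1 (Se) sets effort on bond)
bond 5 |Sf1  (source Sf1 imposes f)
bond 0 |I1  (J1: bond 2 brought effort, rest push out)
bond 1 |R1  (J1: bond 2 brought effort, rest push out)
bond 3 |I2  (J1 effort already set via bond 2)
bond 4 |I3  (0-jn J1 has e-setter on 2)

b0 stroke→I1
b1 stroke→R1
b2 stroke→J1
b3 stroke→I2
b4 stroke→I3
b5 stroke→Sf1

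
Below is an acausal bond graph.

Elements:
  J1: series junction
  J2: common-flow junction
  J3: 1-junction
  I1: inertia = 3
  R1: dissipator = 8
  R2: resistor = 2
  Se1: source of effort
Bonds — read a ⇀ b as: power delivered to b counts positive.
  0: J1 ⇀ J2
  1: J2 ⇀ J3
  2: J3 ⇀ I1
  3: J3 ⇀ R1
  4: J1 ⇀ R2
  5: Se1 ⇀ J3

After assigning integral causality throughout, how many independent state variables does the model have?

β5 stroke→J3  (Se1 (Se) sets effort on bond)
β2 stroke→I1  (I1: I, integral causality)
β1 stroke→J3  (J3: bond 2 brought flow, rest push out)
β3 stroke→J3  (J3 flow already set via bond 2)
β0 stroke→J2  (J2 flow already set via bond 1)
β4 stroke→J1  (common-f at J1 fixed by 0)

1  (I1 all integral)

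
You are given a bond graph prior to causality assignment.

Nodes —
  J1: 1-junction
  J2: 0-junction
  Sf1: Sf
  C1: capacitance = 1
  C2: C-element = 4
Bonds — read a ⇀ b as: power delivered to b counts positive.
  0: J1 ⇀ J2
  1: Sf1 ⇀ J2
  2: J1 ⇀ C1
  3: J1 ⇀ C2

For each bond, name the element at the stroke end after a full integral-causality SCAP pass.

b0 stroke at J2
b1 stroke at Sf1
b2 stroke at J1
b3 stroke at J1

#1 →Sf1  (Sf1 fixes flow; stroke at Sf1)
#0 →J2  (J2: last free bond brings effort in)
#2 →J1  (common-f at J1 fixed by 0)
#3 →J1  (1-jn J1 has f-setter on 0)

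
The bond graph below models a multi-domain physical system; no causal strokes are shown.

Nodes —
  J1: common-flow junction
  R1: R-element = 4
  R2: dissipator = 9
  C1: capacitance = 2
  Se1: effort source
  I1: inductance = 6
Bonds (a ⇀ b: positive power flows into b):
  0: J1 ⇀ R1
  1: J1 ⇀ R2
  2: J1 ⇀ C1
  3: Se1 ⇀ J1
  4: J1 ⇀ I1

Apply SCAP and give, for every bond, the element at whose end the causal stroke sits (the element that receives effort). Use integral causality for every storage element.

b3 stroke→J1  (source Se1 imposes e)
b2 stroke→J1  (C1 outputs effort q/C1)
b4 stroke→I1  (I1 integral (f out))
b0 stroke→J1  (1-jn J1 has f-setter on 4)
b1 stroke→J1  (J1 flow already set via bond 4)

bond 0 →J1
bond 1 →J1
bond 2 →J1
bond 3 →J1
bond 4 →I1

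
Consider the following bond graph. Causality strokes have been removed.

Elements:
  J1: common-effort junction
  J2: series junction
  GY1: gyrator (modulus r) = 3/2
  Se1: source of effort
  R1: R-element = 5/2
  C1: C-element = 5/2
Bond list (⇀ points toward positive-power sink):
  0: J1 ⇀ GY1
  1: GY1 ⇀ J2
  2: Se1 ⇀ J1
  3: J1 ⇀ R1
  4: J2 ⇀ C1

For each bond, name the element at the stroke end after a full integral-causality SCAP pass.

β0 stroke at GY1
β1 stroke at GY1
β2 stroke at J1
β3 stroke at R1
β4 stroke at J2

b2 stroke→J1  (Se1 fixes effort; stroke away)
b0 stroke→GY1  (common-e at J1 fixed by 2)
b3 stroke→R1  (J1: bond 2 brought effort, rest push out)
b1 stroke→GY1  (through GY1, causality inverts; strokes same side of GY1)
b4 stroke→J2  (J2 flow already set via bond 1)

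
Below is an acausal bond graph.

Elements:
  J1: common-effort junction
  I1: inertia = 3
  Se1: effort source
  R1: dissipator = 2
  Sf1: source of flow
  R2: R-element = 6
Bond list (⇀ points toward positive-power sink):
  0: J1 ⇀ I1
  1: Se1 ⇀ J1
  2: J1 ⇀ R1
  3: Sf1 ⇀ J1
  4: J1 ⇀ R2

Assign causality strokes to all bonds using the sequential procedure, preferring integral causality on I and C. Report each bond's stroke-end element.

bond 1 |J1  (Se1 fixes effort; stroke away)
bond 3 |Sf1  (Sf1 fixes flow; stroke at Sf1)
bond 0 |I1  (J1 effort already set via bond 1)
bond 2 |R1  (J1 effort already set via bond 1)
bond 4 |R2  (common-e at J1 fixed by 1)

b0 |I1
b1 |J1
b2 |R1
b3 |Sf1
b4 |R2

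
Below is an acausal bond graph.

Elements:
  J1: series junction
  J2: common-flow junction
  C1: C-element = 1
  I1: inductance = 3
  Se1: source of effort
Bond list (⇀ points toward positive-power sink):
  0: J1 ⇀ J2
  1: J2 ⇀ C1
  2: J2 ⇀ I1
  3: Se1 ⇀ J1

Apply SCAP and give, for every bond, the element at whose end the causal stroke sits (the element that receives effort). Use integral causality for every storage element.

β0 |J2
β1 |J2
β2 |I1
β3 |J1

bond 3 →J1  (source Se1 imposes e)
bond 0 →J2  (J1: last free bond brings flow in)
bond 1 →J2  (C1: C, integral causality)
bond 2 →I1  (J2: last free bond brings flow in)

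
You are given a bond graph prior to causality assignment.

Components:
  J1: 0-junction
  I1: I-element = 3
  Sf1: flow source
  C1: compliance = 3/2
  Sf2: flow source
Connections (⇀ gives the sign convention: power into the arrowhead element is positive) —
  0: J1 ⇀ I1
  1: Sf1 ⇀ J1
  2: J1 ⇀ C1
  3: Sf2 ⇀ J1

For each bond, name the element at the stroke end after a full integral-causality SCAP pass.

bond 1 stroke at Sf1  (Sf1: flow source, stroke at near end)
bond 3 stroke at Sf2  (Sf2 fixes flow; stroke at Sf2)
bond 0 stroke at I1  (prefer integral on I1)
bond 2 stroke at J1  (J1 needs exactly one e-in)

b0 →I1
b1 →Sf1
b2 →J1
b3 →Sf2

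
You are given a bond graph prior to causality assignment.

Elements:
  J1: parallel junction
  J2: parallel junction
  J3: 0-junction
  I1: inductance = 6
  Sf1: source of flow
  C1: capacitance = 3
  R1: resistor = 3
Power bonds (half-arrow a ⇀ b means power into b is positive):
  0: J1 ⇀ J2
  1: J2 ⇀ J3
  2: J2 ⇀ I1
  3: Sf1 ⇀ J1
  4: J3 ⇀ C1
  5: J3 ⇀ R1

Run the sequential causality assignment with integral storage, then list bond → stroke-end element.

b3 →Sf1  (Sf1 (Sf) sets flow on bond)
b0 →J1  (J1: last free bond brings effort in)
b2 →I1  (I1: I, integral causality)
b1 →J2  (J2: last free bond brings effort in)
b4 →J3  (C1 integral (e out))
b5 →R1  (J3: bond 4 brought effort, rest push out)

bond 0 stroke→J1
bond 1 stroke→J2
bond 2 stroke→I1
bond 3 stroke→Sf1
bond 4 stroke→J3
bond 5 stroke→R1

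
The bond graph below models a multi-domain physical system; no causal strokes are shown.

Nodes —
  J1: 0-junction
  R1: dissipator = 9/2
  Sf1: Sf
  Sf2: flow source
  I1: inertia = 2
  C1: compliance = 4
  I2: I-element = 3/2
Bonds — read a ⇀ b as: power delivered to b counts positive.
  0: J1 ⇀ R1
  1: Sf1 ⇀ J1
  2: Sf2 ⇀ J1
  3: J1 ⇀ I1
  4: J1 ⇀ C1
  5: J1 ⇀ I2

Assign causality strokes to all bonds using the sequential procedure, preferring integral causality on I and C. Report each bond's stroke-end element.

bond 0 stroke at R1
bond 1 stroke at Sf1
bond 2 stroke at Sf2
bond 3 stroke at I1
bond 4 stroke at J1
bond 5 stroke at I2

b1 →Sf1  (Sf1: flow source, stroke at near end)
b2 →Sf2  (Sf2 (Sf) sets flow on bond)
b3 →I1  (prefer integral on I1)
b4 →J1  (C1: C, integral causality)
b0 →R1  (0-jn J1 has e-setter on 4)
b5 →I2  (J1: bond 4 brought effort, rest push out)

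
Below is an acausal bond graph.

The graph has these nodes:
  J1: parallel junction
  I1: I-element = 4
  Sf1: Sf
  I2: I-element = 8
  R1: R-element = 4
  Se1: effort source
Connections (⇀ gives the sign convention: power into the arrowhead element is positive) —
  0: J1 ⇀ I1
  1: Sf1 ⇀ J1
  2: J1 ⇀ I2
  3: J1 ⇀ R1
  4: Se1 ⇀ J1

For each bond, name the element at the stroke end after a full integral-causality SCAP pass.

b1 stroke→Sf1  (source Sf1 imposes f)
b4 stroke→J1  (Se1 fixes effort; stroke away)
b0 stroke→I1  (common-e at J1 fixed by 4)
b2 stroke→I2  (common-e at J1 fixed by 4)
b3 stroke→R1  (0-jn J1 has e-setter on 4)

b0 |I1
b1 |Sf1
b2 |I2
b3 |R1
b4 |J1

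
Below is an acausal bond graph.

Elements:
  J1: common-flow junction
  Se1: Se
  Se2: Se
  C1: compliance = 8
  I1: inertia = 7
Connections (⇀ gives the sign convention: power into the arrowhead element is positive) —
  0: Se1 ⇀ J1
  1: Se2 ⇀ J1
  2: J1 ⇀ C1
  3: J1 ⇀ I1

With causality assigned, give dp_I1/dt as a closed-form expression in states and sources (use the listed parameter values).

β0 |J1  (Se1: effort source, stroke at far end)
β1 |J1  (Se2 fixes effort; stroke away)
β2 |J1  (prefer integral on C1)
β3 |I1  (only one flow-in slot at J1)

dp_I1/dt = E_Se1 + E_Se2 - q_C1/8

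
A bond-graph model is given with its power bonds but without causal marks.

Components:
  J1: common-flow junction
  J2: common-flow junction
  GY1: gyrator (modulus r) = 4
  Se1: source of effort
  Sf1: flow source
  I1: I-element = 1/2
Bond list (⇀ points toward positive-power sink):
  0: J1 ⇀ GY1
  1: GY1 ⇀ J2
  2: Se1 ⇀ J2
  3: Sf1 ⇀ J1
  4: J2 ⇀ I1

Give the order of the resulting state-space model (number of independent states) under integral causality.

#2 →J2  (Se1 fixes effort; stroke away)
#3 →Sf1  (Sf1 (Sf) sets flow on bond)
#0 →J1  (common-f at J1 fixed by 3)
#1 →J2  (GY1: gyrator matches bond 0)
#4 →I1  (only one flow-in slot at J2)

1  (I1 all integral)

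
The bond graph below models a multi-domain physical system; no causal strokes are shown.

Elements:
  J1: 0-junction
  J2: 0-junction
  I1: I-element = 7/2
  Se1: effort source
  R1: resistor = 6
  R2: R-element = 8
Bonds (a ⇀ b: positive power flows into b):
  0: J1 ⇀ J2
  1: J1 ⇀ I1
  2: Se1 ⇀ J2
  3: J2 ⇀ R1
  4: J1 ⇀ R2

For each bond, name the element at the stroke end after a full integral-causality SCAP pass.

bond 0 |J1
bond 1 |I1
bond 2 |J2
bond 3 |R1
bond 4 |R2

b2 stroke→J2  (Se1 (Se) sets effort on bond)
b0 stroke→J1  (J2 effort already set via bond 2)
b3 stroke→R1  (J2 effort already set via bond 2)
b1 stroke→I1  (J1: bond 0 brought effort, rest push out)
b4 stroke→R2  (J1 effort already set via bond 0)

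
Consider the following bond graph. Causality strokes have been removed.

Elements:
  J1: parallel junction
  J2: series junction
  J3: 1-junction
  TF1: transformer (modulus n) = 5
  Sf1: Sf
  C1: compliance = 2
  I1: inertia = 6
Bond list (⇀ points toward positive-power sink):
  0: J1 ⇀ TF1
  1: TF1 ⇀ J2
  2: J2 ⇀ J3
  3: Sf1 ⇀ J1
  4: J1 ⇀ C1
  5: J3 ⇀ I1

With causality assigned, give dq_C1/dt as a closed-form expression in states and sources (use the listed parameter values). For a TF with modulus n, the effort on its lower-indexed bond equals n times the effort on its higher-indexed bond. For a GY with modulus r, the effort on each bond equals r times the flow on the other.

dq_C1/dt = F_Sf1 - p_I1/30

b3 stroke at Sf1  (source Sf1 imposes f)
b4 stroke at J1  (C1 outputs effort q/C1)
b0 stroke at TF1  (common-e at J1 fixed by 4)
b1 stroke at J2  (through TF1, causality passes straight; one stroke at TF1)
b2 stroke at J3  (J2 needs exactly one f-in)
b5 stroke at I1  (closing 1-jn rule on J3)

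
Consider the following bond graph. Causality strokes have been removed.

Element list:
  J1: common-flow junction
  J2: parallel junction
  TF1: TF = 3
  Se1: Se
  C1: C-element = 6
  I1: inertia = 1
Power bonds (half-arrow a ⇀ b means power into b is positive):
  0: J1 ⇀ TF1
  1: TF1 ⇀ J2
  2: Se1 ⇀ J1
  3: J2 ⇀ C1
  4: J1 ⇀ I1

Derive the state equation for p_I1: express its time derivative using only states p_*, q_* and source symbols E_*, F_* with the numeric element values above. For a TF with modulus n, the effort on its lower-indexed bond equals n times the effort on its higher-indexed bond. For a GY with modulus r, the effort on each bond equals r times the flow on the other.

#2 →J1  (Se1 fixes effort; stroke away)
#3 →J2  (C1 integral (e out))
#1 →TF1  (common-e at J2 fixed by 3)
#0 →J1  (through TF1, causality passes straight; one stroke at TF1)
#4 →I1  (closing 1-jn rule on J1)

dp_I1/dt = E_Se1 - q_C1/2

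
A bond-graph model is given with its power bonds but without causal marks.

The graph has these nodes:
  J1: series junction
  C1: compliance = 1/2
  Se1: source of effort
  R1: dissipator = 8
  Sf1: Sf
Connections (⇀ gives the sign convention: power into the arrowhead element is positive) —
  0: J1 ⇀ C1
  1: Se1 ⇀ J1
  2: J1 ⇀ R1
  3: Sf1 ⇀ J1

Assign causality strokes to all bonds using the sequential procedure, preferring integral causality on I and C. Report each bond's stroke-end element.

β0 |J1
β1 |J1
β2 |J1
β3 |Sf1

#1 stroke at J1  (Se1: effort source, stroke at far end)
#3 stroke at Sf1  (source Sf1 imposes f)
#0 stroke at J1  (J1 flow already set via bond 3)
#2 stroke at J1  (common-f at J1 fixed by 3)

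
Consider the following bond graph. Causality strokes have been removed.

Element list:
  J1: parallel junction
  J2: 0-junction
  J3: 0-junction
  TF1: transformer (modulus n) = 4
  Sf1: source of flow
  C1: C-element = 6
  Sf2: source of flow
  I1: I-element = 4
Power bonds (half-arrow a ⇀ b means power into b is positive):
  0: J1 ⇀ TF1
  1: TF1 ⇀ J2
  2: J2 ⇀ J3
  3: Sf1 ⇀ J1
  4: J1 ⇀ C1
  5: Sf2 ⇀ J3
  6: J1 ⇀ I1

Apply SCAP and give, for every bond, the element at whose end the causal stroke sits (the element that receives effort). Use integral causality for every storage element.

#0 stroke at TF1
#1 stroke at J2
#2 stroke at J3
#3 stroke at Sf1
#4 stroke at J1
#5 stroke at Sf2
#6 stroke at I1

#3 →Sf1  (source Sf1 imposes f)
#5 →Sf2  (Sf2: flow source, stroke at near end)
#2 →J3  (closing 0-jn rule on J3)
#1 →J2  (J2: last free bond brings effort in)
#0 →TF1  (TF TF1: opposite of bond 1)
#4 →J1  (C1 outputs effort q/C1)
#6 →I1  (common-e at J1 fixed by 4)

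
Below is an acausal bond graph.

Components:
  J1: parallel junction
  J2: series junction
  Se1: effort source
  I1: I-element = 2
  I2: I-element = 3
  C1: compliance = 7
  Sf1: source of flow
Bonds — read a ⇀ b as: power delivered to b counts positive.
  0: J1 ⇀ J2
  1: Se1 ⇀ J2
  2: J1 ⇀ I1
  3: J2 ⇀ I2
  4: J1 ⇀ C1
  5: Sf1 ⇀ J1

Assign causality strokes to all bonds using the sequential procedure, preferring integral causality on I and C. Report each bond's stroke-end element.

bond 0 →J2
bond 1 →J2
bond 2 →I1
bond 3 →I2
bond 4 →J1
bond 5 →Sf1

b1 stroke→J2  (Se1: effort source, stroke at far end)
b5 stroke→Sf1  (source Sf1 imposes f)
b2 stroke→I1  (prefer integral on I1)
b3 stroke→I2  (I2: I, integral causality)
b0 stroke→J2  (1-jn J2 has f-setter on 3)
b4 stroke→J1  (closing 0-jn rule on J1)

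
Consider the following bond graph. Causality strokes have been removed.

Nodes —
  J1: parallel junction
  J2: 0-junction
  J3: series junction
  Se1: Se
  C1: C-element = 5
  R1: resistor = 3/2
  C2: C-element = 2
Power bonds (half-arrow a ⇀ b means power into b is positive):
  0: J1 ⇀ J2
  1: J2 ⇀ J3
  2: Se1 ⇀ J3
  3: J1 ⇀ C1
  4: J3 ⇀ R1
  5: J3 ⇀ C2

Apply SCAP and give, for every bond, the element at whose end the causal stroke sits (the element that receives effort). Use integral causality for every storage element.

b0 stroke at J2
b1 stroke at J3
b2 stroke at J3
b3 stroke at J1
b4 stroke at R1
b5 stroke at J3

β2 stroke→J3  (Se1: effort source, stroke at far end)
β3 stroke→J1  (C1: C, integral causality)
β0 stroke→J2  (common-e at J1 fixed by 3)
β1 stroke→J3  (J2 effort already set via bond 0)
β5 stroke→J3  (prefer integral on C2)
β4 stroke→R1  (only one flow-in slot at J3)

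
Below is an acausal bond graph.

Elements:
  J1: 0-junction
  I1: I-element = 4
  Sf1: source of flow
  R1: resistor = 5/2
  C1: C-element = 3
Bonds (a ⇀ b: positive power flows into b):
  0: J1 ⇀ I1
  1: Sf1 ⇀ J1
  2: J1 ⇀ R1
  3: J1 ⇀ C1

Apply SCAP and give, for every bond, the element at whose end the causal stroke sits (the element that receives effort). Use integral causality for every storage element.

bond 0 |I1
bond 1 |Sf1
bond 2 |R1
bond 3 |J1

b1 |Sf1  (Sf1: flow source, stroke at near end)
b0 |I1  (I1 outputs flow p/I1)
b3 |J1  (prefer integral on C1)
b2 |R1  (J1 effort already set via bond 3)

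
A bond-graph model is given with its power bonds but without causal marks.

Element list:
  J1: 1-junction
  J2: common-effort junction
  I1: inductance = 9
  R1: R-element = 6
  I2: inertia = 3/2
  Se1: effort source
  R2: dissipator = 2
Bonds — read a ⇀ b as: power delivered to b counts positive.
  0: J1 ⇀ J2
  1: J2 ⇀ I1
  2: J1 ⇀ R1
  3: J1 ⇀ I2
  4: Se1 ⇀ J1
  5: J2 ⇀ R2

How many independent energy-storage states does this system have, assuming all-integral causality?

2  (I1, I2 all integral)

β4 stroke at J1  (Se1: effort source, stroke at far end)
β1 stroke at I1  (prefer integral on I1)
β3 stroke at I2  (I2 outputs flow p/I2)
β0 stroke at J1  (1-jn J1 has f-setter on 3)
β2 stroke at J1  (common-f at J1 fixed by 3)
β5 stroke at J2  (closing 0-jn rule on J2)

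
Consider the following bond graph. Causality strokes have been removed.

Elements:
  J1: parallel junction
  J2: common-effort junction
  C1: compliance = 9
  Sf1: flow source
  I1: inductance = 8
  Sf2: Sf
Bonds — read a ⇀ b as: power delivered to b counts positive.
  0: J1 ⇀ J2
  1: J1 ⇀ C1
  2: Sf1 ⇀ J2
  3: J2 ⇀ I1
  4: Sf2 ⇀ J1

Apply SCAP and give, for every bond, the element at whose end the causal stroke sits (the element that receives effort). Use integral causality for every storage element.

#2 →Sf1  (source Sf1 imposes f)
#4 →Sf2  (source Sf2 imposes f)
#1 →J1  (C1: C, integral causality)
#0 →J2  (0-jn J1 has e-setter on 1)
#3 →I1  (J2: bond 0 brought effort, rest push out)

#0 →J2
#1 →J1
#2 →Sf1
#3 →I1
#4 →Sf2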